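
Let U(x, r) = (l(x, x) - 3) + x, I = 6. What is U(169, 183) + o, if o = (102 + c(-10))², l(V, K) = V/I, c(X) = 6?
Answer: 71149/6 ≈ 11858.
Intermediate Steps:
l(V, K) = V/6
o = 11664 (o = (102 + 6)² = 108² = 11664)
U(x, r) = -3 + 7*x/6 (U(x, r) = (x/6 - 3) + x = (-3 + x/6) + x = -3 + 7*x/6)
U(169, 183) + o = (-3 + (7/6)*169) + 11664 = (-3 + 1183/6) + 11664 = 1165/6 + 11664 = 71149/6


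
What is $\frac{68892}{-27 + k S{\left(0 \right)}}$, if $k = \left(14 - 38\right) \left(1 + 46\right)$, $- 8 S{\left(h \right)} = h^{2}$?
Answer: $- \frac{22964}{9} \approx -2551.6$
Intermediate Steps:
$S{\left(h \right)} = - \frac{h^{2}}{8}$
$k = -1128$ ($k = \left(-24\right) 47 = -1128$)
$\frac{68892}{-27 + k S{\left(0 \right)}} = \frac{68892}{-27 - 1128 \left(- \frac{0^{2}}{8}\right)} = \frac{68892}{-27 - 1128 \left(\left(- \frac{1}{8}\right) 0\right)} = \frac{68892}{-27 - 0} = \frac{68892}{-27 + 0} = \frac{68892}{-27} = 68892 \left(- \frac{1}{27}\right) = - \frac{22964}{9}$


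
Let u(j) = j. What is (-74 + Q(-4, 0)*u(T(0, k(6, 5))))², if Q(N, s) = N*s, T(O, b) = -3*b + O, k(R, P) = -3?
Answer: 5476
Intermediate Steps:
T(O, b) = O - 3*b
(-74 + Q(-4, 0)*u(T(0, k(6, 5))))² = (-74 + (-4*0)*(0 - 3*(-3)))² = (-74 + 0*(0 + 9))² = (-74 + 0*9)² = (-74 + 0)² = (-74)² = 5476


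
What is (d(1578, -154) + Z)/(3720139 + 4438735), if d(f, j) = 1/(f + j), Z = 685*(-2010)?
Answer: -1960634399/11618236576 ≈ -0.16875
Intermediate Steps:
Z = -1376850
(d(1578, -154) + Z)/(3720139 + 4438735) = (1/(1578 - 154) - 1376850)/(3720139 + 4438735) = (1/1424 - 1376850)/8158874 = (1/1424 - 1376850)*(1/8158874) = -1960634399/1424*1/8158874 = -1960634399/11618236576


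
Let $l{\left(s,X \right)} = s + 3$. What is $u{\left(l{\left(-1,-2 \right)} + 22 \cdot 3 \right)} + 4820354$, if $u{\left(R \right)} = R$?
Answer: $4820422$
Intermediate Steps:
$l{\left(s,X \right)} = 3 + s$
$u{\left(l{\left(-1,-2 \right)} + 22 \cdot 3 \right)} + 4820354 = \left(\left(3 - 1\right) + 22 \cdot 3\right) + 4820354 = \left(2 + 66\right) + 4820354 = 68 + 4820354 = 4820422$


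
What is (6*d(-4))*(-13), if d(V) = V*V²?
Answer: 4992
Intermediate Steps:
d(V) = V³
(6*d(-4))*(-13) = (6*(-4)³)*(-13) = (6*(-64))*(-13) = -384*(-13) = 4992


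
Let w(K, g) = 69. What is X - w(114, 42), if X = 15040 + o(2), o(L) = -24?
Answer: 14947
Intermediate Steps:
X = 15016 (X = 15040 - 24 = 15016)
X - w(114, 42) = 15016 - 1*69 = 15016 - 69 = 14947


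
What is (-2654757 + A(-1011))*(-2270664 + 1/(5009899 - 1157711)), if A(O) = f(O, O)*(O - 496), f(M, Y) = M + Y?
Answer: -3432306217001045907/3852188 ≈ -8.9100e+11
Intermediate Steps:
A(O) = 2*O*(-496 + O) (A(O) = (O + O)*(O - 496) = (2*O)*(-496 + O) = 2*O*(-496 + O))
(-2654757 + A(-1011))*(-2270664 + 1/(5009899 - 1157711)) = (-2654757 + 2*(-1011)*(-496 - 1011))*(-2270664 + 1/(5009899 - 1157711)) = (-2654757 + 2*(-1011)*(-1507))*(-2270664 + 1/3852188) = (-2654757 + 3047154)*(-2270664 + 1/3852188) = 392397*(-8747024612831/3852188) = -3432306217001045907/3852188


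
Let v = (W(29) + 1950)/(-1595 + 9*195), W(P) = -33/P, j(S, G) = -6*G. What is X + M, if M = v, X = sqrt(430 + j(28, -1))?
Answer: 56517/4640 + 2*sqrt(109) ≈ 33.061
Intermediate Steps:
X = 2*sqrt(109) (X = sqrt(430 - 6*(-1)) = sqrt(430 + 6) = sqrt(436) = 2*sqrt(109) ≈ 20.881)
v = 56517/4640 (v = (-33/29 + 1950)/(-1595 + 9*195) = (-33*1/29 + 1950)/(-1595 + 1755) = (-33/29 + 1950)/160 = (56517/29)*(1/160) = 56517/4640 ≈ 12.180)
M = 56517/4640 ≈ 12.180
X + M = 2*sqrt(109) + 56517/4640 = 56517/4640 + 2*sqrt(109)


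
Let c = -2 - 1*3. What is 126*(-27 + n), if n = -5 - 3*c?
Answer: -2142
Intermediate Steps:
c = -5 (c = -2 - 3 = -5)
n = 10 (n = -5 - 3*(-5) = -5 + 15 = 10)
126*(-27 + n) = 126*(-27 + 10) = 126*(-17) = -2142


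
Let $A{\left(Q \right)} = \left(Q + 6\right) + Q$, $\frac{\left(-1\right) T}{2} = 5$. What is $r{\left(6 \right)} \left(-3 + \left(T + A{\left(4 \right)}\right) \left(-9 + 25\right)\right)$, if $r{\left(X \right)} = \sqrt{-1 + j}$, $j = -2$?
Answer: $61 i \sqrt{3} \approx 105.66 i$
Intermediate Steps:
$T = -10$ ($T = \left(-2\right) 5 = -10$)
$A{\left(Q \right)} = 6 + 2 Q$ ($A{\left(Q \right)} = \left(6 + Q\right) + Q = 6 + 2 Q$)
$r{\left(X \right)} = i \sqrt{3}$ ($r{\left(X \right)} = \sqrt{-1 - 2} = \sqrt{-3} = i \sqrt{3}$)
$r{\left(6 \right)} \left(-3 + \left(T + A{\left(4 \right)}\right) \left(-9 + 25\right)\right) = i \sqrt{3} \left(-3 + \left(-10 + \left(6 + 2 \cdot 4\right)\right) \left(-9 + 25\right)\right) = i \sqrt{3} \left(-3 + \left(-10 + \left(6 + 8\right)\right) 16\right) = i \sqrt{3} \left(-3 + \left(-10 + 14\right) 16\right) = i \sqrt{3} \left(-3 + 4 \cdot 16\right) = i \sqrt{3} \left(-3 + 64\right) = i \sqrt{3} \cdot 61 = 61 i \sqrt{3}$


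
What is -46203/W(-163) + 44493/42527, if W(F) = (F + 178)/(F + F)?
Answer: 213516637067/212635 ≈ 1.0041e+6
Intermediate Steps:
W(F) = (178 + F)/(2*F) (W(F) = (178 + F)/((2*F)) = (178 + F)*(1/(2*F)) = (178 + F)/(2*F))
-46203/W(-163) + 44493/42527 = -46203*(-326/(178 - 163)) + 44493/42527 = -46203/((½)*(-1/163)*15) + 44493*(1/42527) = -46203/(-15/326) + 44493/42527 = -46203*(-326/15) + 44493/42527 = 5020726/5 + 44493/42527 = 213516637067/212635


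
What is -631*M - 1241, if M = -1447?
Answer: 911816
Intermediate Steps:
-631*M - 1241 = -631*(-1447) - 1241 = 913057 - 1241 = 911816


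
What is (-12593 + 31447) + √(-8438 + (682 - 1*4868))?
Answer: 18854 + 4*I*√789 ≈ 18854.0 + 112.36*I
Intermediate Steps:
(-12593 + 31447) + √(-8438 + (682 - 1*4868)) = 18854 + √(-8438 + (682 - 4868)) = 18854 + √(-8438 - 4186) = 18854 + √(-12624) = 18854 + 4*I*√789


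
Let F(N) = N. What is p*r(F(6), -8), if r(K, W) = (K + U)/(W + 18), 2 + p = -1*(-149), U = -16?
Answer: -147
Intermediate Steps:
p = 147 (p = -2 - 1*(-149) = -2 + 149 = 147)
r(K, W) = (-16 + K)/(18 + W) (r(K, W) = (K - 16)/(W + 18) = (-16 + K)/(18 + W))
p*r(F(6), -8) = 147*((-16 + 6)/(18 - 8)) = 147*(-10/10) = 147*((⅒)*(-10)) = 147*(-1) = -147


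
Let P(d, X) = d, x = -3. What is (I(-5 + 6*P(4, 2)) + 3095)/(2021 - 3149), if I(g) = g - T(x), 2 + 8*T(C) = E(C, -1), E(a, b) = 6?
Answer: -6227/2256 ≈ -2.7602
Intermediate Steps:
T(C) = ½ (T(C) = -¼ + (⅛)*6 = -¼ + ¾ = ½)
I(g) = -½ + g (I(g) = g - 1*½ = g - ½ = -½ + g)
(I(-5 + 6*P(4, 2)) + 3095)/(2021 - 3149) = ((-½ + (-5 + 6*4)) + 3095)/(2021 - 3149) = ((-½ + (-5 + 24)) + 3095)/(-1128) = ((-½ + 19) + 3095)*(-1/1128) = (37/2 + 3095)*(-1/1128) = (6227/2)*(-1/1128) = -6227/2256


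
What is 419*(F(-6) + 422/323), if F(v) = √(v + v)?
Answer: 176818/323 + 838*I*√3 ≈ 547.42 + 1451.5*I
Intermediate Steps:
F(v) = √2*√v (F(v) = √(2*v) = √2*√v)
419*(F(-6) + 422/323) = 419*(√2*√(-6) + 422/323) = 419*(√2*(I*√6) + 422*(1/323)) = 419*(2*I*√3 + 422/323) = 419*(422/323 + 2*I*√3) = 176818/323 + 838*I*√3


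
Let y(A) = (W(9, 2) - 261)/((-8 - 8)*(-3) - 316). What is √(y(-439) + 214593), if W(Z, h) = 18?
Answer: √3853248189/134 ≈ 463.24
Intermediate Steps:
y(A) = 243/268 (y(A) = (18 - 261)/((-8 - 8)*(-3) - 316) = -243/(-16*(-3) - 316) = -243/(48 - 316) = -243/(-268) = -243*(-1/268) = 243/268)
√(y(-439) + 214593) = √(243/268 + 214593) = √(57511167/268) = √3853248189/134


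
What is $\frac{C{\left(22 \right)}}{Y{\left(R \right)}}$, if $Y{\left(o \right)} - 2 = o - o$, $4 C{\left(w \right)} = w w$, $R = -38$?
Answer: $\frac{121}{2} \approx 60.5$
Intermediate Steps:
$C{\left(w \right)} = \frac{w^{2}}{4}$ ($C{\left(w \right)} = \frac{w w}{4} = \frac{w^{2}}{4}$)
$Y{\left(o \right)} = 2$ ($Y{\left(o \right)} = 2 + \left(o - o\right) = 2 + 0 = 2$)
$\frac{C{\left(22 \right)}}{Y{\left(R \right)}} = \frac{\frac{1}{4} \cdot 22^{2}}{2} = \frac{1}{4} \cdot 484 \cdot \frac{1}{2} = 121 \cdot \frac{1}{2} = \frac{121}{2}$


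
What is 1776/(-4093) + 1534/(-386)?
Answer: -3482099/789949 ≈ -4.4080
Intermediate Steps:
1776/(-4093) + 1534/(-386) = 1776*(-1/4093) + 1534*(-1/386) = -1776/4093 - 767/193 = -3482099/789949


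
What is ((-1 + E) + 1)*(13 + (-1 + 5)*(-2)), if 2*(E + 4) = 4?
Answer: -10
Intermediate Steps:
E = -2 (E = -4 + (½)*4 = -4 + 2 = -2)
((-1 + E) + 1)*(13 + (-1 + 5)*(-2)) = ((-1 - 2) + 1)*(13 + (-1 + 5)*(-2)) = (-3 + 1)*(13 + 4*(-2)) = -2*(13 - 8) = -2*5 = -10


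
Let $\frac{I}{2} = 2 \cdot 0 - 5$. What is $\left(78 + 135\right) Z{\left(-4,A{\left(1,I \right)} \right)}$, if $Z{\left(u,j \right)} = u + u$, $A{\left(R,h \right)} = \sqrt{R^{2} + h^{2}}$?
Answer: $-1704$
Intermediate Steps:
$I = -10$ ($I = 2 \left(2 \cdot 0 - 5\right) = 2 \left(0 - 5\right) = 2 \left(-5\right) = -10$)
$Z{\left(u,j \right)} = 2 u$
$\left(78 + 135\right) Z{\left(-4,A{\left(1,I \right)} \right)} = \left(78 + 135\right) 2 \left(-4\right) = 213 \left(-8\right) = -1704$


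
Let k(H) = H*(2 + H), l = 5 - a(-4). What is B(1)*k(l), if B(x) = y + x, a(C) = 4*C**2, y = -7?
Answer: -20178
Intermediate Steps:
B(x) = -7 + x
l = -59 (l = 5 - 4*(-4)**2 = 5 - 4*16 = 5 - 1*64 = 5 - 64 = -59)
B(1)*k(l) = (-7 + 1)*(-59*(2 - 59)) = -(-354)*(-57) = -6*3363 = -20178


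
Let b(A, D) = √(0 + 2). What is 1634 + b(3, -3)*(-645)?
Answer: 1634 - 645*√2 ≈ 721.83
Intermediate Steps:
b(A, D) = √2
1634 + b(3, -3)*(-645) = 1634 + √2*(-645) = 1634 - 645*√2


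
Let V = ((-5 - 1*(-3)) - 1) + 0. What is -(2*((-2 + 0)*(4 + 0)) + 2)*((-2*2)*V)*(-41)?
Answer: -6888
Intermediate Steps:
V = -3 (V = ((-5 + 3) - 1) + 0 = (-2 - 1) + 0 = -3 + 0 = -3)
-(2*((-2 + 0)*(4 + 0)) + 2)*((-2*2)*V)*(-41) = -(2*((-2 + 0)*(4 + 0)) + 2)*(-2*2*(-3))*(-41) = -(2*(-2*4) + 2)*(-4*(-3))*(-41) = -(2*(-8) + 2)*12*(-41) = -(-16 + 2)*12*(-41) = -(-14*12)*(-41) = -(-168)*(-41) = -1*6888 = -6888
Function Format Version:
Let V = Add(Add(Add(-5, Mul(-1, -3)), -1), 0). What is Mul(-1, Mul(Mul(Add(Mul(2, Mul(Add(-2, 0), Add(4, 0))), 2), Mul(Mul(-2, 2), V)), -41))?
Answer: -6888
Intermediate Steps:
V = -3 (V = Add(Add(Add(-5, 3), -1), 0) = Add(Add(-2, -1), 0) = Add(-3, 0) = -3)
Mul(-1, Mul(Mul(Add(Mul(2, Mul(Add(-2, 0), Add(4, 0))), 2), Mul(Mul(-2, 2), V)), -41)) = Mul(-1, Mul(Mul(Add(Mul(2, Mul(Add(-2, 0), Add(4, 0))), 2), Mul(Mul(-2, 2), -3)), -41)) = Mul(-1, Mul(Mul(Add(Mul(2, Mul(-2, 4)), 2), Mul(-4, -3)), -41)) = Mul(-1, Mul(Mul(Add(Mul(2, -8), 2), 12), -41)) = Mul(-1, Mul(Mul(Add(-16, 2), 12), -41)) = Mul(-1, Mul(Mul(-14, 12), -41)) = Mul(-1, Mul(-168, -41)) = Mul(-1, 6888) = -6888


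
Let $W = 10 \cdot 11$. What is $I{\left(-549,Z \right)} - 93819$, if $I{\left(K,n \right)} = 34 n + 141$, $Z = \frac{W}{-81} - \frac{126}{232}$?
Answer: $- \frac{440402915}{4698} \approx -93743.0$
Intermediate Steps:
$W = 110$
$Z = - \frac{17863}{9396}$ ($Z = \frac{110}{-81} - \frac{126}{232} = 110 \left(- \frac{1}{81}\right) - \frac{63}{116} = - \frac{110}{81} - \frac{63}{116} = - \frac{17863}{9396} \approx -1.9011$)
$I{\left(K,n \right)} = 141 + 34 n$
$I{\left(-549,Z \right)} - 93819 = \left(141 + 34 \left(- \frac{17863}{9396}\right)\right) - 93819 = \left(141 - \frac{303671}{4698}\right) - 93819 = \frac{358747}{4698} - 93819 = - \frac{440402915}{4698}$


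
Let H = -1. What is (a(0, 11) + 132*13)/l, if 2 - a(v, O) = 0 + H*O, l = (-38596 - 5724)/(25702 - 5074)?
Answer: -8916453/11080 ≈ -804.73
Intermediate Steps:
l = -11080/5157 (l = -44320/20628 = -44320*1/20628 = -11080/5157 ≈ -2.1485)
a(v, O) = 2 + O (a(v, O) = 2 - (0 - O) = 2 - (-1)*O = 2 + O)
(a(0, 11) + 132*13)/l = ((2 + 11) + 132*13)/(-11080/5157) = (13 + 1716)*(-5157/11080) = 1729*(-5157/11080) = -8916453/11080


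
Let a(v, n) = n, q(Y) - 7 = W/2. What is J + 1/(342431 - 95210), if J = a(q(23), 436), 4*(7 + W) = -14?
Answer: 107788357/247221 ≈ 436.00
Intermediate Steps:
W = -21/2 (W = -7 + (¼)*(-14) = -7 - 7/2 = -21/2 ≈ -10.500)
q(Y) = 7/4 (q(Y) = 7 - 21/2/2 = 7 - 21/2*½ = 7 - 21/4 = 7/4)
J = 436
J + 1/(342431 - 95210) = 436 + 1/(342431 - 95210) = 436 + 1/247221 = 107788357/247221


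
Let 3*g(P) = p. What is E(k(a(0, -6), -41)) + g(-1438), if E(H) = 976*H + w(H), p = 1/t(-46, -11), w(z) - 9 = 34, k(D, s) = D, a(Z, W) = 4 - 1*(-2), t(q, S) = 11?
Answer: 194668/33 ≈ 5899.0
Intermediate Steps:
a(Z, W) = 6 (a(Z, W) = 4 + 2 = 6)
w(z) = 43 (w(z) = 9 + 34 = 43)
p = 1/11 ≈ 0.090909
g(P) = 1/33 (g(P) = (⅓)*(1/11) = 1/33)
E(H) = 43 + 976*H (E(H) = 976*H + 43 = 43 + 976*H)
E(k(a(0, -6), -41)) + g(-1438) = (43 + 976*6) + 1/33 = (43 + 5856) + 1/33 = 5899 + 1/33 = 194668/33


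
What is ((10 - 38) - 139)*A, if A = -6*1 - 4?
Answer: 1670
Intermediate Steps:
A = -10 (A = -6 - 4 = -10)
((10 - 38) - 139)*A = ((10 - 38) - 139)*(-10) = (-28 - 139)*(-10) = -167*(-10) = 1670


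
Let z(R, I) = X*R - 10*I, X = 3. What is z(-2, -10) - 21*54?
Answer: -1040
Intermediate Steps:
z(R, I) = -10*I + 3*R (z(R, I) = 3*R - 10*I = -10*I + 3*R)
z(-2, -10) - 21*54 = (-10*(-10) + 3*(-2)) - 21*54 = (100 - 6) - 1134 = 94 - 1134 = -1040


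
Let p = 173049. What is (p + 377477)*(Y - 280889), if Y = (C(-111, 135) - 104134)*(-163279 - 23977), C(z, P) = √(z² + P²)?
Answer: 10734946181278290 - 309267889968*√3394 ≈ 1.0717e+16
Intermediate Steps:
C(z, P) = √(P² + z²)
Y = 19499716304 - 561768*√3394 (Y = (√(135² + (-111)²) - 104134)*(-163279 - 23977) = (√(18225 + 12321) - 104134)*(-187256) = (√30546 - 104134)*(-187256) = (3*√3394 - 104134)*(-187256) = (-104134 + 3*√3394)*(-187256) = 19499716304 - 561768*√3394 ≈ 1.9467e+10)
(p + 377477)*(Y - 280889) = (173049 + 377477)*((19499716304 - 561768*√3394) - 280889) = 550526*(19499435415 - 561768*√3394) = 10734946181278290 - 309267889968*√3394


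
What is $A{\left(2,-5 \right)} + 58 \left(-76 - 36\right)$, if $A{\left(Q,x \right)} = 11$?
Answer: $-6485$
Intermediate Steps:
$A{\left(2,-5 \right)} + 58 \left(-76 - 36\right) = 11 + 58 \left(-76 - 36\right) = 11 + 58 \left(-112\right) = 11 - 6496 = -6485$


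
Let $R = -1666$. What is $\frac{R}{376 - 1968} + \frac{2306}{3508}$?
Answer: $\frac{1189435}{698092} \approx 1.7038$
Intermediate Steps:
$\frac{R}{376 - 1968} + \frac{2306}{3508} = - \frac{1666}{376 - 1968} + \frac{2306}{3508} = - \frac{1666}{-1592} + 2306 \cdot \frac{1}{3508} = \left(-1666\right) \left(- \frac{1}{1592}\right) + \frac{1153}{1754} = \frac{833}{796} + \frac{1153}{1754} = \frac{1189435}{698092}$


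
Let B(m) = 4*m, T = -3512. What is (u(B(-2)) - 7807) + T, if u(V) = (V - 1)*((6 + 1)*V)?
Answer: -10815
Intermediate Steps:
u(V) = 7*V*(-1 + V) (u(V) = (-1 + V)*(7*V) = 7*V*(-1 + V))
(u(B(-2)) - 7807) + T = (7*(4*(-2))*(-1 + 4*(-2)) - 7807) - 3512 = (7*(-8)*(-1 - 8) - 7807) - 3512 = (7*(-8)*(-9) - 7807) - 3512 = (504 - 7807) - 3512 = -7303 - 3512 = -10815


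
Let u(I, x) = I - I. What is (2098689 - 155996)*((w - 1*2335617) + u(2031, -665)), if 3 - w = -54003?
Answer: -4432469718423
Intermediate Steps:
w = 54006 (w = 3 - 1*(-54003) = 3 + 54003 = 54006)
u(I, x) = 0
(2098689 - 155996)*((w - 1*2335617) + u(2031, -665)) = (2098689 - 155996)*((54006 - 1*2335617) + 0) = 1942693*((54006 - 2335617) + 0) = 1942693*(-2281611 + 0) = 1942693*(-2281611) = -4432469718423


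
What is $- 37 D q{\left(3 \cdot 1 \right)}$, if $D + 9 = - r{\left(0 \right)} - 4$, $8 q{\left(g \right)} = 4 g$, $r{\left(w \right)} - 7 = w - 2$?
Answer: $999$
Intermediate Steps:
$r{\left(w \right)} = 5 + w$ ($r{\left(w \right)} = 7 + \left(w - 2\right) = 7 + \left(-2 + w\right) = 5 + w$)
$q{\left(g \right)} = \frac{g}{2}$ ($q{\left(g \right)} = \frac{4 g}{8} = \frac{g}{2}$)
$D = -18$ ($D = -9 - 9 = -18$)
$- 37 D q{\left(3 \cdot 1 \right)} = \left(-37\right) \left(-18\right) \frac{3 \cdot 1}{2} = 666 \cdot \frac{1}{2} \cdot 3 = 666 \cdot \frac{3}{2} = 999$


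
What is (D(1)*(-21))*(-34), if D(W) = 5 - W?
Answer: 2856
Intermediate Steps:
(D(1)*(-21))*(-34) = ((5 - 1*1)*(-21))*(-34) = ((5 - 1)*(-21))*(-34) = (4*(-21))*(-34) = -84*(-34) = 2856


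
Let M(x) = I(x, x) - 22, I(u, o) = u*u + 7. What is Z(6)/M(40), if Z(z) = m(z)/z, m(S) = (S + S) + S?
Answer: 3/1585 ≈ 0.0018927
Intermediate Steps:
m(S) = 3*S (m(S) = 2*S + S = 3*S)
I(u, o) = 7 + u**2 (I(u, o) = u**2 + 7 = 7 + u**2)
Z(z) = 3 (Z(z) = (3*z)/z = 3)
M(x) = -15 + x**2 (M(x) = (7 + x**2) - 22 = -15 + x**2)
Z(6)/M(40) = 3/(-15 + 40**2) = 3/(-15 + 1600) = 3/1585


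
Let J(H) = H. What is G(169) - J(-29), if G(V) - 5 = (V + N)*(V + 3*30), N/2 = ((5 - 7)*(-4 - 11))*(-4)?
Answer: -18355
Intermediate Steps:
N = -240 (N = 2*(((5 - 7)*(-4 - 11))*(-4)) = 2*(-2*(-15)*(-4)) = 2*(30*(-4)) = 2*(-120) = -240)
G(V) = 5 + (-240 + V)*(90 + V) (G(V) = 5 + (V - 240)*(V + 3*30) = 5 + (-240 + V)*(V + 90) = 5 + (-240 + V)*(90 + V))
G(169) - J(-29) = (-21595 + 169**2 - 150*169) - 1*(-29) = (-21595 + 28561 - 25350) + 29 = -18384 + 29 = -18355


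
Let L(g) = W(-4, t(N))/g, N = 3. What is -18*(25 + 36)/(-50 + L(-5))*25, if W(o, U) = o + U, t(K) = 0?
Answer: 22875/41 ≈ 557.93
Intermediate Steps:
W(o, U) = U + o
L(g) = -4/g (L(g) = (0 - 4)/g = -4/g)
-18*(25 + 36)/(-50 + L(-5))*25 = -18*(25 + 36)/(-50 - 4/(-5))*25 = -1098/(-50 - 4*(-⅕))*25 = -1098/(-50 + ⅘)*25 = -1098/(-246/5)*25 = -1098*(-5)/246*25 = -18*(-305/246)*25 = (915/41)*25 = 22875/41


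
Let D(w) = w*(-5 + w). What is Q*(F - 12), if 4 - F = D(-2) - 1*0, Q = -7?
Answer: 154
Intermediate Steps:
F = -10 (F = 4 - (-2*(-5 - 2) - 1*0) = 4 - (-2*(-7) + 0) = 4 - (14 + 0) = 4 - 1*14 = 4 - 14 = -10)
Q*(F - 12) = -7*(-10 - 12) = -7*(-22) = 154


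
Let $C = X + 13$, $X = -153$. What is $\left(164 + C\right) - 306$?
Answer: $-282$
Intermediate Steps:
$C = -140$ ($C = -153 + 13 = -140$)
$\left(164 + C\right) - 306 = \left(164 - 140\right) - 306 = 24 - 306 = -282$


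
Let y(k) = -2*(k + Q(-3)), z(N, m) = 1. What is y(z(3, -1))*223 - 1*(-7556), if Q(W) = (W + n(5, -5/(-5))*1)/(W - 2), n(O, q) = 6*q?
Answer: 36888/5 ≈ 7377.6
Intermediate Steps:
Q(W) = (6 + W)/(-2 + W) (Q(W) = (W + (6*(-5/(-5)))*1)/(W - 2) = (W + (6*(-5*(-⅕)))*1)/(-2 + W) = (W + (6*1)*1)/(-2 + W) = (W + 6*1)/(-2 + W) = (W + 6)/(-2 + W) = (6 + W)/(-2 + W))
y(k) = 6/5 - 2*k (y(k) = -2*(k + (6 - 3)/(-2 - 3)) = -2*(k + 3/(-5)) = -2*(k - ⅕*3) = -2*(k - ⅗) = -2*(-⅗ + k) = 6/5 - 2*k)
y(z(3, -1))*223 - 1*(-7556) = (6/5 - 2*1)*223 - 1*(-7556) = (6/5 - 2)*223 + 7556 = -⅘*223 + 7556 = -892/5 + 7556 = 36888/5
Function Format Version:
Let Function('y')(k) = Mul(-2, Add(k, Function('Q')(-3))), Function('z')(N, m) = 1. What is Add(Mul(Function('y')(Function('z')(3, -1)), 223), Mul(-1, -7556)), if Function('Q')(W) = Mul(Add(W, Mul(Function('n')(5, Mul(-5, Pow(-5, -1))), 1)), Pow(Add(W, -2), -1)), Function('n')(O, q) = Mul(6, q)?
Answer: Rational(36888, 5) ≈ 7377.6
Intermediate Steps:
Function('Q')(W) = Mul(Pow(Add(-2, W), -1), Add(6, W)) (Function('Q')(W) = Mul(Add(W, Mul(Mul(6, Mul(-5, Pow(-5, -1))), 1)), Pow(Add(W, -2), -1)) = Mul(Add(W, Mul(Mul(6, Mul(-5, Rational(-1, 5))), 1)), Pow(Add(-2, W), -1)) = Mul(Add(W, Mul(Mul(6, 1), 1)), Pow(Add(-2, W), -1)) = Mul(Add(W, Mul(6, 1)), Pow(Add(-2, W), -1)) = Mul(Add(W, 6), Pow(Add(-2, W), -1)) = Mul(Add(6, W), Pow(Add(-2, W), -1)) = Mul(Pow(Add(-2, W), -1), Add(6, W)))
Function('y')(k) = Add(Rational(6, 5), Mul(-2, k)) (Function('y')(k) = Mul(-2, Add(k, Mul(Pow(Add(-2, -3), -1), Add(6, -3)))) = Mul(-2, Add(k, Mul(Pow(-5, -1), 3))) = Mul(-2, Add(k, Mul(Rational(-1, 5), 3))) = Mul(-2, Add(k, Rational(-3, 5))) = Mul(-2, Add(Rational(-3, 5), k)) = Add(Rational(6, 5), Mul(-2, k)))
Add(Mul(Function('y')(Function('z')(3, -1)), 223), Mul(-1, -7556)) = Add(Mul(Add(Rational(6, 5), Mul(-2, 1)), 223), Mul(-1, -7556)) = Add(Mul(Add(Rational(6, 5), -2), 223), 7556) = Add(Mul(Rational(-4, 5), 223), 7556) = Add(Rational(-892, 5), 7556) = Rational(36888, 5)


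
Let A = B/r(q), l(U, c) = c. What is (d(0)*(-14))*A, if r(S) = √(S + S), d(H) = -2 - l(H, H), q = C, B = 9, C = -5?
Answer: -126*I*√10/5 ≈ -79.689*I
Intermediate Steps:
q = -5
d(H) = -2 - H
r(S) = √2*√S (r(S) = √(2*S) = √2*√S)
A = -9*I*√10/10 (A = 9/((√2*√(-5))) = 9/((√2*(I*√5))) = 9/((I*√10)) = 9*(-I*√10/10) = -9*I*√10/10 ≈ -2.8461*I)
(d(0)*(-14))*A = ((-2 - 1*0)*(-14))*(-9*I*√10/10) = ((-2 + 0)*(-14))*(-9*I*√10/10) = (-2*(-14))*(-9*I*√10/10) = 28*(-9*I*√10/10) = -126*I*√10/5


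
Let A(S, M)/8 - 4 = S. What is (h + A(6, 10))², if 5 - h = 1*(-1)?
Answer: 7396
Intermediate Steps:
h = 6 (h = 5 - (-1) = 5 - 1*(-1) = 5 + 1 = 6)
A(S, M) = 32 + 8*S
(h + A(6, 10))² = (6 + (32 + 8*6))² = (6 + (32 + 48))² = (6 + 80)² = 86² = 7396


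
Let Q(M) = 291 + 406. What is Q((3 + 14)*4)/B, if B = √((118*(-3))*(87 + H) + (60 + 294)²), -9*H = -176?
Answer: 41*√788358/15458 ≈ 2.3550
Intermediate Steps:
H = 176/9 (H = -⅑*(-176) = 176/9 ≈ 19.556)
Q(M) = 697
B = √788358/3 (B = √((118*(-3))*(87 + 176/9) + (60 + 294)²) = √(-354*959/9 + 354²) = √(-113162/3 + 125316) = √(262786/3) = √788358/3 ≈ 295.96)
Q((3 + 14)*4)/B = 697/((√788358/3)) = 697*(√788358/262786) = 41*√788358/15458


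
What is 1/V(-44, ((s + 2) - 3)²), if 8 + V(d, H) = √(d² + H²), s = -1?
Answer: 1/236 + √122/472 ≈ 0.027638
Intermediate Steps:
V(d, H) = -8 + √(H² + d²) (V(d, H) = -8 + √(d² + H²) = -8 + √(H² + d²))
1/V(-44, ((s + 2) - 3)²) = 1/(-8 + √((((-1 + 2) - 3)²)² + (-44)²)) = 1/(-8 + √(((1 - 3)²)² + 1936)) = 1/(-8 + √(((-2)²)² + 1936)) = 1/(-8 + √(4² + 1936)) = 1/(-8 + √(16 + 1936)) = 1/(-8 + √1952) = 1/(-8 + 4*√122)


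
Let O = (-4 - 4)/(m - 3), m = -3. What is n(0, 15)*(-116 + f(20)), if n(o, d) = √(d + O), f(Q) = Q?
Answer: -224*√3 ≈ -387.98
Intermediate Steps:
O = 4/3 (O = (-4 - 4)/(-3 - 3) = -8/(-6) = -8*(-⅙) = 4/3 ≈ 1.3333)
n(o, d) = √(4/3 + d) (n(o, d) = √(d + 4/3) = √(4/3 + d))
n(0, 15)*(-116 + f(20)) = (√(12 + 9*15)/3)*(-116 + 20) = (√(12 + 135)/3)*(-96) = (√147/3)*(-96) = ((7*√3)/3)*(-96) = (7*√3/3)*(-96) = -224*√3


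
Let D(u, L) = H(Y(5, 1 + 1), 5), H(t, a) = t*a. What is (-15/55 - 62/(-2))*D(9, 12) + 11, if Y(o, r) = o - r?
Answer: 5191/11 ≈ 471.91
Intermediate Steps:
H(t, a) = a*t
D(u, L) = 15 (D(u, L) = 5*(5 - (1 + 1)) = 5*(5 - 1*2) = 5*(5 - 2) = 5*3 = 15)
(-15/55 - 62/(-2))*D(9, 12) + 11 = (-15/55 - 62/(-2))*15 + 11 = (-15*1/55 - 62*(-½))*15 + 11 = (-3/11 + 31)*15 + 11 = (338/11)*15 + 11 = 5070/11 + 11 = 5191/11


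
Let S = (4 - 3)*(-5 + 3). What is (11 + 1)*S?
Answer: -24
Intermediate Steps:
S = -2 (S = 1*(-2) = -2)
(11 + 1)*S = (11 + 1)*(-2) = 12*(-2) = -24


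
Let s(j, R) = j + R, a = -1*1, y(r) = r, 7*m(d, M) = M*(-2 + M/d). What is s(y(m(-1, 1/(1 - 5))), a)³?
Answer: -3375/4096 ≈ -0.82397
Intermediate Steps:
m(d, M) = M*(-2 + M/d)/7 (m(d, M) = (M*(-2 + M/d))/7 = M*(-2 + M/d)/7)
a = -1
s(j, R) = R + j
s(y(m(-1, 1/(1 - 5))), a)³ = (-1 + (⅐)*(1/(1 - 5) - 2*(-1))/((1 - 5)*(-1)))³ = (-1 + (⅐)*(-1)*(1/(-4) + 2)/(-4))³ = (-1 + (⅐)*(-¼)*(-1)*(-¼ + 2))³ = (-1 + (⅐)*(-¼)*(-1)*(7/4))³ = (-1 + 1/16)³ = (-15/16)³ = -3375/4096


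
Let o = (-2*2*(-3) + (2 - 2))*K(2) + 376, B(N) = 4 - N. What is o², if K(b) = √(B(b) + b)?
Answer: 160000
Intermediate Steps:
K(b) = 2 (K(b) = √((4 - b) + b) = √4 = 2)
o = 400 (o = (-2*2*(-3) + (2 - 2))*2 + 376 = (-4*(-3) + 0)*2 + 376 = (12 + 0)*2 + 376 = 12*2 + 376 = 24 + 376 = 400)
o² = 400² = 160000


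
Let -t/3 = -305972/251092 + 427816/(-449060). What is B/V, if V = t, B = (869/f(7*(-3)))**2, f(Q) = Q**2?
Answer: 5321778788921045/8927442261089541 ≈ 0.59611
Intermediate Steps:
t = 45903930261/7047210845 (t = -3*(-305972/251092 + 427816/(-449060)) = -3*(-305972*1/251092 + 427816*(-1/449060)) = -3*(-76493/62773 - 106954/112265) = -3*(-15301310087/7047210845) = 45903930261/7047210845 ≈ 6.5138)
B = 755161/194481 (B = (869/((7*(-3))**2))**2 = (869/((-21)**2))**2 = (869/441)**2 = 755161/194481 ≈ 3.8830)
V = 45903930261/7047210845 ≈ 6.5138
B/V = 755161/(194481*(45903930261/7047210845)) = (755161/194481)*(7047210845/45903930261) = 5321778788921045/8927442261089541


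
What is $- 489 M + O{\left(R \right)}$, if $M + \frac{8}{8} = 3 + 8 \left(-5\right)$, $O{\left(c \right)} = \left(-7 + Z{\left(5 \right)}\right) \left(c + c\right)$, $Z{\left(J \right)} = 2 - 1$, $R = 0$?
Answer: $18582$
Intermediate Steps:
$Z{\left(J \right)} = 1$
$O{\left(c \right)} = - 12 c$ ($O{\left(c \right)} = \left(-7 + 1\right) \left(c + c\right) = - 6 \cdot 2 c = - 12 c$)
$M = -38$ ($M = -1 + \left(3 + 8 \left(-5\right)\right) = -1 + \left(3 - 40\right) = -1 - 37 = -38$)
$- 489 M + O{\left(R \right)} = \left(-489\right) \left(-38\right) - 0 = 18582 + 0 = 18582$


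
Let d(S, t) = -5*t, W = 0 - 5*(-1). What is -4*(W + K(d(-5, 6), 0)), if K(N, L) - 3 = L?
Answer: -32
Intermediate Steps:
W = 5 (W = 0 + 5 = 5)
K(N, L) = 3 + L
-4*(W + K(d(-5, 6), 0)) = -4*(5 + (3 + 0)) = -4*(5 + 3) = -4*8 = -32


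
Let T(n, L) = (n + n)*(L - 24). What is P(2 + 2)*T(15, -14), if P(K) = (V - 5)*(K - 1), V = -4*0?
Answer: 17100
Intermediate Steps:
V = 0
T(n, L) = 2*n*(-24 + L) (T(n, L) = (2*n)*(-24 + L) = 2*n*(-24 + L))
P(K) = 5 - 5*K (P(K) = (0 - 5)*(K - 1) = -5*(-1 + K) = 5 - 5*K)
P(2 + 2)*T(15, -14) = (5 - 5*(2 + 2))*(2*15*(-24 - 14)) = (5 - 5*4)*(2*15*(-38)) = (5 - 20)*(-1140) = -15*(-1140) = 17100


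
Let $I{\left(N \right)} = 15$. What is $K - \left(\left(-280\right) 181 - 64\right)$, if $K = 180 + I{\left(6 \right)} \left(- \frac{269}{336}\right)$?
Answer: $\frac{5702143}{112} \approx 50912.0$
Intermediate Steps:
$K = \frac{18815}{112}$ ($K = 180 + 15 \left(- \frac{269}{336}\right) = 180 - \frac{1345}{112} = \frac{18815}{112} \approx 167.99$)
$K - \left(\left(-280\right) 181 - 64\right) = \frac{18815}{112} - \left(\left(-280\right) 181 - 64\right) = \frac{18815}{112} - \left(-50680 - 64\right) = \frac{18815}{112} - -50744 = \frac{18815}{112} + 50744 = \frac{5702143}{112}$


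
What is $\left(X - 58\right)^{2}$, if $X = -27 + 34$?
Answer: $2601$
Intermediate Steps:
$X = 7$
$\left(X - 58\right)^{2} = \left(7 - 58\right)^{2} = \left(-51\right)^{2} = 2601$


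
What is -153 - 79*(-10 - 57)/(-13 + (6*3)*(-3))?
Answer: -232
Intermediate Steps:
-153 - 79*(-10 - 57)/(-13 + (6*3)*(-3)) = -153 - (-5293)/(-13 + 18*(-3)) = -153 - (-5293)/(-13 - 54) = -153 - (-5293)/(-67) = -153 - (-5293)*(-1)/67 = -153 - 79*1 = -153 - 79 = -232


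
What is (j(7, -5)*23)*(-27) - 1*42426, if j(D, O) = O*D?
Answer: -20691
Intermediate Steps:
j(D, O) = D*O
(j(7, -5)*23)*(-27) - 1*42426 = ((7*(-5))*23)*(-27) - 1*42426 = -35*23*(-27) - 42426 = -805*(-27) - 42426 = 21735 - 42426 = -20691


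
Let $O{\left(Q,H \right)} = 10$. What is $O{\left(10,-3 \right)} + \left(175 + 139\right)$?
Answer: $324$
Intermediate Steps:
$O{\left(10,-3 \right)} + \left(175 + 139\right) = 10 + \left(175 + 139\right) = 10 + 314 = 324$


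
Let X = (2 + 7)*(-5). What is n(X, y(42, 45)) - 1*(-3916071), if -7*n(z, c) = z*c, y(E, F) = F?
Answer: 27414522/7 ≈ 3.9164e+6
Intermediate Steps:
X = -45 (X = 9*(-5) = -45)
n(z, c) = -c*z/7 (n(z, c) = -z*c/7 = -c*z/7)
n(X, y(42, 45)) - 1*(-3916071) = -⅐*45*(-45) - 1*(-3916071) = 2025/7 + 3916071 = 27414522/7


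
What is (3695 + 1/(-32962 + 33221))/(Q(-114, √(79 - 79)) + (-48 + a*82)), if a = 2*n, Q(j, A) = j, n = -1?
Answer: -478503/42217 ≈ -11.334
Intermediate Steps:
a = -2 (a = 2*(-1) = -2)
(3695 + 1/(-32962 + 33221))/(Q(-114, √(79 - 79)) + (-48 + a*82)) = (3695 + 1/(-32962 + 33221))/(-114 + (-48 - 2*82)) = (3695 + 1/259)/(-114 + (-48 - 164)) = (3695 + 1/259)/(-114 - 212) = (957006/259)/(-326) = (957006/259)*(-1/326) = -478503/42217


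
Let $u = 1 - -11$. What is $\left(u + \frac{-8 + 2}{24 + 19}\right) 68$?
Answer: $\frac{34680}{43} \approx 806.51$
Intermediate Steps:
$u = 12$ ($u = 1 + 11 = 12$)
$\left(u + \frac{-8 + 2}{24 + 19}\right) 68 = \left(12 + \frac{-8 + 2}{24 + 19}\right) 68 = \left(12 - \frac{6}{43}\right) 68 = \frac{510}{43} \cdot 68 = \frac{34680}{43}$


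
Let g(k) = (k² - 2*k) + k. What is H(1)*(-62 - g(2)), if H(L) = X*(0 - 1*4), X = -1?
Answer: -256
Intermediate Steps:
g(k) = k² - k
H(L) = 4 (H(L) = -(0 - 1*4) = -(0 - 4) = -1*(-4) = 4)
H(1)*(-62 - g(2)) = 4*(-62 - 2*(-1 + 2)) = 4*(-62 - 2) = 4*(-64) = -256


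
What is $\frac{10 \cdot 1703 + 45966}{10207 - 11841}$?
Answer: $- \frac{31498}{817} \approx -38.553$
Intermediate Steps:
$\frac{10 \cdot 1703 + 45966}{10207 - 11841} = \frac{17030 + 45966}{-1634} = 62996 \left(- \frac{1}{1634}\right) = - \frac{31498}{817}$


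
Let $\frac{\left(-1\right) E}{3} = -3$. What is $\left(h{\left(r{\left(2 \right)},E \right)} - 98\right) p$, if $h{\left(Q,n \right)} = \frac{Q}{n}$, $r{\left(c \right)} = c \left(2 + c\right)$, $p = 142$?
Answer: $- \frac{124108}{9} \approx -13790.0$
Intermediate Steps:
$E = 9$ ($E = \left(-3\right) \left(-3\right) = 9$)
$\left(h{\left(r{\left(2 \right)},E \right)} - 98\right) p = \left(\frac{2 \left(2 + 2\right)}{9} - 98\right) 142 = \left(2 \cdot 4 \cdot \frac{1}{9} - 98\right) 142 = \left(8 \cdot \frac{1}{9} - 98\right) 142 = \left(\frac{8}{9} - 98\right) 142 = \left(- \frac{874}{9}\right) 142 = - \frac{124108}{9}$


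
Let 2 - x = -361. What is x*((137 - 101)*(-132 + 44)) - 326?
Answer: -1150310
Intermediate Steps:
x = 363 (x = 2 - 1*(-361) = 2 + 361 = 363)
x*((137 - 101)*(-132 + 44)) - 326 = 363*((137 - 101)*(-132 + 44)) - 326 = 363*(36*(-88)) - 326 = 363*(-3168) - 326 = -1149984 - 326 = -1150310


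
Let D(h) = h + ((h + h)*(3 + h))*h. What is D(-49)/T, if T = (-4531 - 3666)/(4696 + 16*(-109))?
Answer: 93173976/1171 ≈ 79568.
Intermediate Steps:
D(h) = h + 2*h**2*(3 + h) (D(h) = h + ((2*h)*(3 + h))*h = h + (2*h*(3 + h))*h = h + 2*h**2*(3 + h))
T = -8197/2952 (T = -8197/(4696 - 1744) = -8197/2952 ≈ -2.7768)
D(-49)/T = (-49*(1 + 2*(-49)**2 + 6*(-49)))/(-8197/2952) = -49*(1 + 2*2401 - 294)*(-2952/8197) = -49*(1 + 4802 - 294)*(-2952/8197) = -49*4509*(-2952/8197) = -220941*(-2952/8197) = 93173976/1171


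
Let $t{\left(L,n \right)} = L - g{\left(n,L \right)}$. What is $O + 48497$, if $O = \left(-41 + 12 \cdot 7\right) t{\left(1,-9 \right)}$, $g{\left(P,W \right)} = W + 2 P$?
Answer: $49271$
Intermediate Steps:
$t{\left(L,n \right)} = - 2 n$ ($t{\left(L,n \right)} = L - \left(L + 2 n\right) = - 2 n$)
$O = 774$ ($O = \left(-41 + 12 \cdot 7\right) \left(\left(-2\right) \left(-9\right)\right) = \left(-41 + 84\right) 18 = 43 \cdot 18 = 774$)
$O + 48497 = 774 + 48497 = 49271$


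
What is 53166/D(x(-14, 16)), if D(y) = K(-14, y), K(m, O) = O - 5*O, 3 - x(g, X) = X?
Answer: 26583/26 ≈ 1022.4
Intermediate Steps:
x(g, X) = 3 - X
K(m, O) = -4*O
D(y) = -4*y
53166/D(x(-14, 16)) = 53166/((-4*(3 - 1*16))) = 53166/((-4*(3 - 16))) = 53166/((-4*(-13))) = 53166/52 = 53166*(1/52) = 26583/26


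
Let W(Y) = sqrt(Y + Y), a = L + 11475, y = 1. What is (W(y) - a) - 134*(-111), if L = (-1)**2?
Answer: 3398 + sqrt(2) ≈ 3399.4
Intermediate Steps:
L = 1
a = 11476 (a = 1 + 11475 = 11476)
W(Y) = sqrt(2)*sqrt(Y) (W(Y) = sqrt(2*Y) = sqrt(2)*sqrt(Y))
(W(y) - a) - 134*(-111) = (sqrt(2)*sqrt(1) - 1*11476) - 134*(-111) = (sqrt(2)*1 - 11476) + 14874 = (sqrt(2) - 11476) + 14874 = (-11476 + sqrt(2)) + 14874 = 3398 + sqrt(2)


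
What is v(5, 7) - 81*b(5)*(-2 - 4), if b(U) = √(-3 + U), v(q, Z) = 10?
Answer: 10 + 486*√2 ≈ 697.31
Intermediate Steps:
v(5, 7) - 81*b(5)*(-2 - 4) = 10 - 81*√(-3 + 5)*(-2 - 4) = 10 - 81*√2*(-6) = 10 - (-486)*√2 = 10 + 486*√2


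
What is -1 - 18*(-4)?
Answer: 71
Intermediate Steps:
-1 - 18*(-4) = -1 - 6*(-12) = -1 + 72 = 71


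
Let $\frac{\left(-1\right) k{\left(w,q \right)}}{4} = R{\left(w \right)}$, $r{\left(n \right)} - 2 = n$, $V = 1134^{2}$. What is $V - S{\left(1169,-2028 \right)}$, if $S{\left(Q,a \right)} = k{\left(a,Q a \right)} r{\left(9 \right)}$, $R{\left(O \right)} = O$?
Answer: $1196724$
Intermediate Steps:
$V = 1285956$
$r{\left(n \right)} = 2 + n$
$k{\left(w,q \right)} = - 4 w$
$S{\left(Q,a \right)} = - 44 a$ ($S{\left(Q,a \right)} = - 4 a \left(2 + 9\right) = - 4 a 11 = - 44 a$)
$V - S{\left(1169,-2028 \right)} = 1285956 - \left(-44\right) \left(-2028\right) = 1285956 - 89232 = 1196724$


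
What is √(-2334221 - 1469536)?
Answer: I*√3803757 ≈ 1950.3*I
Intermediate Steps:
√(-2334221 - 1469536) = √(-3803757) = I*√3803757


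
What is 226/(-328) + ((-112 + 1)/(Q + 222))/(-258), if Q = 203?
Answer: -2062041/2997100 ≈ -0.68801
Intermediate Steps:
226/(-328) + ((-112 + 1)/(Q + 222))/(-258) = 226/(-328) + ((-112 + 1)/(203 + 222))/(-258) = 226*(-1/328) - 111/425*(-1/258) = -113/164 - 111*1/425*(-1/258) = -113/164 - 111/425*(-1/258) = -113/164 + 37/36550 = -2062041/2997100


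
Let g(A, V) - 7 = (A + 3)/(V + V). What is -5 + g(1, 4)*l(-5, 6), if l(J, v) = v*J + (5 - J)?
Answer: -155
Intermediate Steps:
g(A, V) = 7 + (3 + A)/(2*V) (g(A, V) = 7 + (A + 3)/(V + V) = 7 + (3 + A)/((2*V)) = 7 + (3 + A)*(1/(2*V)) = 7 + (3 + A)/(2*V))
l(J, v) = 5 - J + J*v (l(J, v) = J*v + (5 - J) = 5 - J + J*v)
-5 + g(1, 4)*l(-5, 6) = -5 + ((½)*(3 + 1 + 14*4)/4)*(5 - 1*(-5) - 5*6) = -5 + ((½)*(¼)*(3 + 1 + 56))*(5 + 5 - 30) = -5 + ((½)*(¼)*60)*(-20) = -5 + (15/2)*(-20) = -5 - 150 = -155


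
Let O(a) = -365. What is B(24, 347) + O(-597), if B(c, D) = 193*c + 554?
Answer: 4821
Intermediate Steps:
B(c, D) = 554 + 193*c
B(24, 347) + O(-597) = (554 + 193*24) - 365 = (554 + 4632) - 365 = 5186 - 365 = 4821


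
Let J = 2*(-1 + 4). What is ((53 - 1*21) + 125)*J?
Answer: 942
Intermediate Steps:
J = 6 (J = 2*3 = 6)
((53 - 1*21) + 125)*J = ((53 - 1*21) + 125)*6 = ((53 - 21) + 125)*6 = (32 + 125)*6 = 157*6 = 942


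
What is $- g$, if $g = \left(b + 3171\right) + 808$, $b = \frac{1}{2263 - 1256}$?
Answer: $- \frac{4006854}{1007} \approx -3979.0$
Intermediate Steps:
$b = \frac{1}{1007} \approx 0.00099305$
$g = \frac{4006854}{1007}$ ($g = \left(\frac{1}{1007} + 3171\right) + 808 = \frac{3193198}{1007} + 808 = \frac{4006854}{1007} \approx 3979.0$)
$- g = \left(-1\right) \frac{4006854}{1007} = - \frac{4006854}{1007}$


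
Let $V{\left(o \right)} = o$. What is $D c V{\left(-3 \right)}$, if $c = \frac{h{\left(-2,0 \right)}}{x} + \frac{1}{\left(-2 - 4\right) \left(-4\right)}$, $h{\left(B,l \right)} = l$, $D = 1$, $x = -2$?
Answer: $- \frac{1}{8} \approx -0.125$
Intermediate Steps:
$c = \frac{1}{24}$ ($c = \frac{0}{-2} + \frac{1}{\left(-2 - 4\right) \left(-4\right)} = 0 \left(- \frac{1}{2}\right) + \frac{1}{-6} \left(- \frac{1}{4}\right) = 0 - - \frac{1}{24} = 0 + \frac{1}{24} = \frac{1}{24} \approx 0.041667$)
$D c V{\left(-3 \right)} = 1 \cdot \frac{1}{24} \left(-3\right) = \frac{1}{24} \left(-3\right) = - \frac{1}{8}$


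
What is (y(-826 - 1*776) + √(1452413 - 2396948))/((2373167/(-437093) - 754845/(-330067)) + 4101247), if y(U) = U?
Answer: -25680055591118/65742927748840717 + 144269975231*I*√944535/591686349739566453 ≈ -0.00039061 + 0.00023697*I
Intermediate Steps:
(y(-826 - 1*776) + √(1452413 - 2396948))/((2373167/(-437093) - 754845/(-330067)) + 4101247) = ((-826 - 1*776) + √(1452413 - 2396948))/((2373167/(-437093) - 754845/(-330067)) + 4101247) = ((-826 - 776) + √(-944535))/((2373167*(-1/437093) - 754845*(-1/330067)) + 4101247) = (-1602 + I*√944535)/((-2373167/437093 + 754845/330067) + 4101247) = (-1602 + I*√944535)/(-453366646604/144269975231 + 4101247) = (-1602 + I*√944535)/(591686349739566453/144269975231) = (-1602 + I*√944535)*(144269975231/591686349739566453) = -25680055591118/65742927748840717 + 144269975231*I*√944535/591686349739566453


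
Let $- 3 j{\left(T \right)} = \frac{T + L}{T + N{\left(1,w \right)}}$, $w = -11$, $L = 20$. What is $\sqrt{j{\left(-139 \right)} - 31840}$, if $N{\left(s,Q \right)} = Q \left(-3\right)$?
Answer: $\frac{i \sqrt{3219826002}}{318} \approx 178.44 i$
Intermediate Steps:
$N{\left(s,Q \right)} = - 3 Q$
$j{\left(T \right)} = - \frac{20 + T}{3 \left(33 + T\right)}$ ($j{\left(T \right)} = - \frac{\left(T + 20\right) \frac{1}{T - -33}}{3} = - \frac{\left(20 + T\right) \frac{1}{T + 33}}{3} = - \frac{\left(20 + T\right) \frac{1}{33 + T}}{3} = - \frac{\frac{1}{33 + T} \left(20 + T\right)}{3} = - \frac{20 + T}{3 \left(33 + T\right)}$)
$\sqrt{j{\left(-139 \right)} - 31840} = \sqrt{\frac{-20 - -139}{3 \left(33 - 139\right)} - 31840} = \sqrt{\frac{-20 + 139}{3 \left(-106\right)} - 31840} = \sqrt{\frac{1}{3} \left(- \frac{1}{106}\right) 119 - 31840} = \sqrt{- \frac{119}{318} - 31840} = \sqrt{- \frac{10125239}{318}} = \frac{i \sqrt{3219826002}}{318}$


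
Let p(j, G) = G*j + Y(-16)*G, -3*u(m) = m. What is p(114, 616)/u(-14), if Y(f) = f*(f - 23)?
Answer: 97416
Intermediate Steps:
u(m) = -m/3
Y(f) = f*(-23 + f)
p(j, G) = 624*G + G*j (p(j, G) = G*j + (-16*(-23 - 16))*G = G*j + (-16*(-39))*G = G*j + 624*G = 624*G + G*j)
p(114, 616)/u(-14) = (616*(624 + 114))/((-1/3*(-14))) = (616*738)/(14/3) = 454608*(3/14) = 97416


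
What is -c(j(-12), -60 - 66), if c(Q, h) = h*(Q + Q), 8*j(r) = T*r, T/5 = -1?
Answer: 1890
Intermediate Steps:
T = -5 (T = 5*(-1) = -5)
j(r) = -5*r/8 (j(r) = (-5*r)/8 = -5*r/8)
c(Q, h) = 2*Q*h (c(Q, h) = h*(2*Q) = 2*Q*h)
-c(j(-12), -60 - 66) = -2*(-5/8*(-12))*(-60 - 66) = -2*15*(-126)/2 = -1*(-1890) = 1890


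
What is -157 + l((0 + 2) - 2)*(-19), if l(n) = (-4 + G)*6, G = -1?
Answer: 413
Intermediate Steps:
l(n) = -30 (l(n) = (-4 - 1)*6 = -5*6 = -30)
-157 + l((0 + 2) - 2)*(-19) = -157 - 30*(-19) = -157 + 570 = 413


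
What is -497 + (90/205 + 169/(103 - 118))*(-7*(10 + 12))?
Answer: 719831/615 ≈ 1170.5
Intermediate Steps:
-497 + (90/205 + 169/(103 - 118))*(-7*(10 + 12)) = -497 + (90*(1/205) + 169/(-15))*(-7*22) = -497 + (18/41 + 169*(-1/15))*(-154) = -497 + (18/41 - 169/15)*(-154) = -497 - 6659/615*(-154) = -497 + 1025486/615 = 719831/615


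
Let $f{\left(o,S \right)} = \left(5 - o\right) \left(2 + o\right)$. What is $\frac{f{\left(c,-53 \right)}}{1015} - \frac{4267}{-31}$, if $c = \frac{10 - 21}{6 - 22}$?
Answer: $\frac{1108829257}{8055040} \approx 137.66$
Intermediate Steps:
$c = \frac{11}{16}$ ($c = - \frac{11}{-16} = \left(-11\right) \left(- \frac{1}{16}\right) = \frac{11}{16} \approx 0.6875$)
$f{\left(o,S \right)} = \left(2 + o\right) \left(5 - o\right)$
$\frac{f{\left(c,-53 \right)}}{1015} - \frac{4267}{-31} = \frac{10 - \left(\frac{11}{16}\right)^{2} + 3 \cdot \frac{11}{16}}{1015} - \frac{4267}{-31} = \left(10 - \frac{121}{256} + \frac{33}{16}\right) \frac{1}{1015} - - \frac{4267}{31} = \left(10 - \frac{121}{256} + \frac{33}{16}\right) \frac{1}{1015} + \frac{4267}{31} = \frac{2967}{256} \cdot \frac{1}{1015} + \frac{4267}{31} = \frac{2967}{259840} + \frac{4267}{31} = \frac{1108829257}{8055040}$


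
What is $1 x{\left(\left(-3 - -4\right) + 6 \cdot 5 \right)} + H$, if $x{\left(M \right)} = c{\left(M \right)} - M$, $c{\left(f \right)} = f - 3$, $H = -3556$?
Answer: $-3559$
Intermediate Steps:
$c{\left(f \right)} = -3 + f$
$x{\left(M \right)} = -3$ ($x{\left(M \right)} = \left(-3 + M\right) - M = -3$)
$1 x{\left(\left(-3 - -4\right) + 6 \cdot 5 \right)} + H = 1 \left(-3\right) - 3556 = -3 - 3556 = -3559$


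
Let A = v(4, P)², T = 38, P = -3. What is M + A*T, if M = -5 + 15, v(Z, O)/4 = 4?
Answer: 9738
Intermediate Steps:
v(Z, O) = 16 (v(Z, O) = 4*4 = 16)
M = 10
A = 256 (A = 16² = 256)
M + A*T = 10 + 256*38 = 10 + 9728 = 9738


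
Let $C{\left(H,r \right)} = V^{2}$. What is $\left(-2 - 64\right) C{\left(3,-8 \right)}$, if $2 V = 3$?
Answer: $- \frac{297}{2} \approx -148.5$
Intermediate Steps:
$V = \frac{3}{2}$ ($V = \frac{1}{2} \cdot 3 = \frac{3}{2} \approx 1.5$)
$C{\left(H,r \right)} = \frac{9}{4}$ ($C{\left(H,r \right)} = \left(\frac{3}{2}\right)^{2} = \frac{9}{4}$)
$\left(-2 - 64\right) C{\left(3,-8 \right)} = \left(-2 - 64\right) \frac{9}{4} = \left(-66\right) \frac{9}{4} = - \frac{297}{2}$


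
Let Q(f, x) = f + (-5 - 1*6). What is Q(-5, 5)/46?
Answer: -8/23 ≈ -0.34783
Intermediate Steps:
Q(f, x) = -11 + f (Q(f, x) = f + (-5 - 6) = f - 11 = -11 + f)
Q(-5, 5)/46 = (-11 - 5)/46 = -16*1/46 = -8/23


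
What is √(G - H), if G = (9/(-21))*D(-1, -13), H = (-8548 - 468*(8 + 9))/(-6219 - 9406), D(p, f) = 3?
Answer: I*√1793071/875 ≈ 1.5303*I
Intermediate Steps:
H = 16504/15625 (H = (-8548 - 468*17)/(-15625) = (-8548 - 39*204)*(-1/15625) = (-8548 - 7956)*(-1/15625) = -16504*(-1/15625) = 16504/15625 ≈ 1.0563)
G = -9/7 (G = (9/(-21))*3 = (9*(-1/21))*3 = -3/7*3 = -9/7 ≈ -1.2857)
√(G - H) = √(-9/7 - 1*16504/15625) = √(-9/7 - 16504/15625) = √(-256153/109375) = I*√1793071/875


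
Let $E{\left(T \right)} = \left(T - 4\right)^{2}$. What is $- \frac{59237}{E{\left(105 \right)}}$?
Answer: $- \frac{59237}{10201} \approx -5.807$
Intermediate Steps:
$E{\left(T \right)} = \left(-4 + T\right)^{2}$
$- \frac{59237}{E{\left(105 \right)}} = - \frac{59237}{\left(-4 + 105\right)^{2}} = - \frac{59237}{101^{2}} = - \frac{59237}{10201}$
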